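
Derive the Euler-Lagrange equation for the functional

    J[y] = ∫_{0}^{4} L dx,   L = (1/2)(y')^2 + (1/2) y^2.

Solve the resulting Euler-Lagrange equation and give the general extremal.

The Lagrangian is L = (1/2)(y')^2 + (1/2) y^2.
∂L/∂y = y.
∂L/∂y' = y'.
The Euler-Lagrange equation d/dx(∂L/∂y') − ∂L/∂y = 0 becomes:
    y'' - y = 0
General solution: y(x) = A e^x + B e^(-x), where A and B are arbitrary constants fixed by the endpoint conditions.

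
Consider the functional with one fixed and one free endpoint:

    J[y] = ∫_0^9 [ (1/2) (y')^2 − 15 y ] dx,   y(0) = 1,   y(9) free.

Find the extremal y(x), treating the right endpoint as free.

The Lagrangian L = (1/2) (y')^2 − 15 y gives
    ∂L/∂y = −15,   ∂L/∂y' = y'.
Euler-Lagrange: d/dx(y') − (−15) = 0, i.e. y'' + 15 = 0, so
    y(x) = −(15/2) x^2 + C1 x + C2.
Fixed left endpoint y(0) = 1 ⇒ C2 = 1.
The right endpoint x = 9 is free, so the natural (transversality) condition is ∂L/∂y' |_{x=9} = 0, i.e. y'(9) = 0.
Compute y'(x) = −15 x + C1, so y'(9) = −135 + C1 = 0 ⇒ C1 = 135.
Therefore the extremal is
    y(x) = −(15/2) x^2 + 135 x + 1.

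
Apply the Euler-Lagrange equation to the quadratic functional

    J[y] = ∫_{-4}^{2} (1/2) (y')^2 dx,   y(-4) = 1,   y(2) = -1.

The Lagrangian is L = (1/2) (y')^2.
Compute ∂L/∂y = 0, ∂L/∂y' = y'.
The Euler-Lagrange equation d/dx(∂L/∂y') − ∂L/∂y = 0 reduces to
    y'' = 0.
Its general solution is
    y(x) = A x + B,
with A, B fixed by the endpoint conditions.
Applying the endpoint conditions y(-4) = 1 and y(2) = -1: solve A·-4 + B = 1 and A·2 + B = -1. Subtracting gives A(2 − -4) = -1 − 1, so A = -1/3, and B = 1 − A·-4 = -1/3. Therefore
    y(x) = (-1/3) x - 1/3.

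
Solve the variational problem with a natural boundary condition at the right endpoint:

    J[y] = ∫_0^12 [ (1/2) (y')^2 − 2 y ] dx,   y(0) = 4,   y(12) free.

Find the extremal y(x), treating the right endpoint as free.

The Lagrangian L = (1/2) (y')^2 − 2 y gives
    ∂L/∂y = −2,   ∂L/∂y' = y'.
Euler-Lagrange: d/dx(y') − (−2) = 0, i.e. y'' + 2 = 0, so
    y(x) = −(2/2) x^2 + C1 x + C2.
Fixed left endpoint y(0) = 4 ⇒ C2 = 4.
The right endpoint x = 12 is free, so the natural (transversality) condition is ∂L/∂y' |_{x=12} = 0, i.e. y'(12) = 0.
Compute y'(x) = −2 x + C1, so y'(12) = −24 + C1 = 0 ⇒ C1 = 24.
Therefore the extremal is
    y(x) = −x^2 + 24 x + 4.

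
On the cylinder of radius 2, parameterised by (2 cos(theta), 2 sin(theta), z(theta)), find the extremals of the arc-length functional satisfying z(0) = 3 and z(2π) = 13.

Parameterise the cylinder of radius R = 2 as
    r(θ) = (2 cos θ, 2 sin θ, z(θ)).
The arc-length element is
    ds = sqrt(4 + (dz/dθ)^2) dθ,
so the Lagrangian is L = sqrt(4 + z'^2).
L depends on z' only, not on z or θ, so ∂L/∂z = 0 and
    ∂L/∂z' = z' / sqrt(4 + z'^2).
The Euler-Lagrange equation gives
    d/dθ( z' / sqrt(4 + z'^2) ) = 0,
so z' is constant. Integrating once:
    z(θ) = a θ + b,
a helix on the cylinder (a straight line when the cylinder is unrolled). The constants a, b are determined by the endpoint conditions.
With endpoint conditions z(0) = 3 and z(2π) = 13: from z(0) = b we get b = 3, and a·2π + 3 = 13 gives a = 5/π, so
    z(θ) = (5/π) θ + 3.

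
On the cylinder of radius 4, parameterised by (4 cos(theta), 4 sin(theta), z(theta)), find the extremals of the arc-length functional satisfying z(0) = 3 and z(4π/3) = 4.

Parameterise the cylinder of radius R = 4 as
    r(θ) = (4 cos θ, 4 sin θ, z(θ)).
The arc-length element is
    ds = sqrt(16 + (dz/dθ)^2) dθ,
so the Lagrangian is L = sqrt(16 + z'^2).
L depends on z' only, not on z or θ, so ∂L/∂z = 0 and
    ∂L/∂z' = z' / sqrt(16 + z'^2).
The Euler-Lagrange equation gives
    d/dθ( z' / sqrt(16 + z'^2) ) = 0,
so z' is constant. Integrating once:
    z(θ) = a θ + b,
a helix on the cylinder (a straight line when the cylinder is unrolled). The constants a, b are determined by the endpoint conditions.
With endpoint conditions z(0) = 3 and z(4π/3) = 4: from z(0) = b we get b = 3, and a·4π/3 + 3 = 4 gives a = 3/(4π), so
    z(θ) = (3/(4π)) θ + 3.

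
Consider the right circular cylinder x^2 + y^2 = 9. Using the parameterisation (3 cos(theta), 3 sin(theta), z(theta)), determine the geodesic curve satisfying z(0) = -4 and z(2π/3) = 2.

Parameterise the cylinder of radius R = 3 as
    r(θ) = (3 cos θ, 3 sin θ, z(θ)).
The arc-length element is
    ds = sqrt(9 + (dz/dθ)^2) dθ,
so the Lagrangian is L = sqrt(9 + z'^2).
L depends on z' only, not on z or θ, so ∂L/∂z = 0 and
    ∂L/∂z' = z' / sqrt(9 + z'^2).
The Euler-Lagrange equation gives
    d/dθ( z' / sqrt(9 + z'^2) ) = 0,
so z' is constant. Integrating once:
    z(θ) = a θ + b,
a helix on the cylinder (a straight line when the cylinder is unrolled). The constants a, b are determined by the endpoint conditions.
With endpoint conditions z(0) = -4 and z(2π/3) = 2: from z(0) = b we get b = -4, and a·2π/3 + -4 = 2 gives a = 9/π, so
    z(θ) = (9/π) θ − 4.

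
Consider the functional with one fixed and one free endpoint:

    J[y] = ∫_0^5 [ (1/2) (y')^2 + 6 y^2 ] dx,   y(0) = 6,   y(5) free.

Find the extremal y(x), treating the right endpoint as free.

The Lagrangian L = (1/2) (y')^2 + 6 y^2 gives
    ∂L/∂y = 12 y,   ∂L/∂y' = y'.
Euler-Lagrange: y'' − 12 y = 0.
With k = sqrt(12), the general solution is
    y(x) = A cosh(sqrt(12) x) + B sinh(sqrt(12) x).
Fixed left endpoint y(0) = 6 ⇒ A = 6.
The right endpoint x = 5 is free, so the natural (transversality) condition is ∂L/∂y' |_{x=5} = 0, i.e. y'(5) = 0.
Compute y'(x) = A k sinh(k x) + B k cosh(k x), so
    y'(5) = A k sinh(k·5) + B k cosh(k·5) = 0
    ⇒ B = −A tanh(k·5) = − 6 tanh(sqrt(12)·5).
Therefore the extremal is
    y(x) = 6 cosh(sqrt(12) x) − 6 tanh(sqrt(12)·5) sinh(sqrt(12) x).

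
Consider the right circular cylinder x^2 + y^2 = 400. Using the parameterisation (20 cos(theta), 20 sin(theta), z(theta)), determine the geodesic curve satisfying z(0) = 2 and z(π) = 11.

Parameterise the cylinder of radius R = 20 as
    r(θ) = (20 cos θ, 20 sin θ, z(θ)).
The arc-length element is
    ds = sqrt(400 + (dz/dθ)^2) dθ,
so the Lagrangian is L = sqrt(400 + z'^2).
L depends on z' only, not on z or θ, so ∂L/∂z = 0 and
    ∂L/∂z' = z' / sqrt(400 + z'^2).
The Euler-Lagrange equation gives
    d/dθ( z' / sqrt(400 + z'^2) ) = 0,
so z' is constant. Integrating once:
    z(θ) = a θ + b,
a helix on the cylinder (a straight line when the cylinder is unrolled). The constants a, b are determined by the endpoint conditions.
With endpoint conditions z(0) = 2 and z(π) = 11: from z(0) = b we get b = 2, and a·π + 2 = 11 gives a = 9/π, so
    z(θ) = (9/π) θ + 2.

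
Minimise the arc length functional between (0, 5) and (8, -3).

Arc-length functional: J[y] = ∫ sqrt(1 + (y')^2) dx.
Lagrangian L = sqrt(1 + (y')^2) has no explicit y dependence, so ∂L/∂y = 0 and the Euler-Lagrange equation gives
    d/dx( y' / sqrt(1 + (y')^2) ) = 0  ⇒  y' / sqrt(1 + (y')^2) = const.
Hence y' is constant, so y(x) is affine.
Fitting the endpoints (0, 5) and (8, -3):
    slope m = ((-3) − 5) / (8 − 0) = -1,
    intercept c = 5 − m·0 = 5.
Extremal: y(x) = -x + 5.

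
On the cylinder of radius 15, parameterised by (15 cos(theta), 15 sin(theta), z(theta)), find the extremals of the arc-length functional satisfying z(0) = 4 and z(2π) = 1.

Parameterise the cylinder of radius R = 15 as
    r(θ) = (15 cos θ, 15 sin θ, z(θ)).
The arc-length element is
    ds = sqrt(225 + (dz/dθ)^2) dθ,
so the Lagrangian is L = sqrt(225 + z'^2).
L depends on z' only, not on z or θ, so ∂L/∂z = 0 and
    ∂L/∂z' = z' / sqrt(225 + z'^2).
The Euler-Lagrange equation gives
    d/dθ( z' / sqrt(225 + z'^2) ) = 0,
so z' is constant. Integrating once:
    z(θ) = a θ + b,
a helix on the cylinder (a straight line when the cylinder is unrolled). The constants a, b are determined by the endpoint conditions.
With endpoint conditions z(0) = 4 and z(2π) = 1: from z(0) = b we get b = 4, and a·2π + 4 = 1 gives a = -3/(2π), so
    z(θ) = (-3/(2π)) θ + 4.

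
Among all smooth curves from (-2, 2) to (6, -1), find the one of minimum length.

Arc-length functional: J[y] = ∫ sqrt(1 + (y')^2) dx.
Lagrangian L = sqrt(1 + (y')^2) has no explicit y dependence, so ∂L/∂y = 0 and the Euler-Lagrange equation gives
    d/dx( y' / sqrt(1 + (y')^2) ) = 0  ⇒  y' / sqrt(1 + (y')^2) = const.
Hence y' is constant, so y(x) is affine.
Fitting the endpoints (-2, 2) and (6, -1):
    slope m = ((-1) − 2) / (6 − (-2)) = -3/8,
    intercept c = 2 − m·(-2) = 5/4.
Extremal: y(x) = (-3/8) x + 5/4.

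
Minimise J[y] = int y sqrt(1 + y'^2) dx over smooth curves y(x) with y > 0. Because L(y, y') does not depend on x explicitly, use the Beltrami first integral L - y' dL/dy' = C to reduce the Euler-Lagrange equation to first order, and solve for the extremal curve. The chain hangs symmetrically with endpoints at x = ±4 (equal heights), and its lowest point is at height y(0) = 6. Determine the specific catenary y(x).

The Lagrangian L(y, y') = y sqrt(1 + y'^2) has no explicit x dependence, so the Beltrami identity applies:
    L − y' ∂L/∂y' = C.
Compute ∂L/∂y' = y · y' / sqrt(1 + y'^2). Then
    L − y' ∂L/∂y'
    = y sqrt(1 + y'^2) − y · y'^2 / sqrt(1 + y'^2)
    = y (1 + y'^2 − y'^2) / sqrt(1 + y'^2)
    = y / sqrt(1 + y'^2) = C.
Squaring gives y^2 = C^2 (1 + y'^2), i.e.
    y'^2 = y^2 / C^2 − 1.
Separating variables,
    dy / sqrt(y^2 − C^2) = dx / C,
and integrating gives arccosh(y / C) = (x − a)/C, so
    y(x) = C cosh((x − a)/C),
the catenary. The constants C and a are fixed by the two endpoint conditions (and, for the hanging-chain problem, the length constraint selects C).
Now fit the given data. The endpoints x = ±4 are symmetric at equal height, so the catenary is even about its minimum: a = 0 and y(x) = C cosh(x/C). The lowest point is y(0) = C cosh(0) = C, and we are told y(0) = 6, so C = 6. Therefore
    y(x) = 6 cosh(x/6),
and at the endpoints
    y(±4) = 6 cosh(4/6).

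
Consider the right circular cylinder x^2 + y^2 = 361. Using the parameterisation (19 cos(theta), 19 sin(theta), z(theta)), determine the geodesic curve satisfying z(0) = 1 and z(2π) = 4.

Parameterise the cylinder of radius R = 19 as
    r(θ) = (19 cos θ, 19 sin θ, z(θ)).
The arc-length element is
    ds = sqrt(361 + (dz/dθ)^2) dθ,
so the Lagrangian is L = sqrt(361 + z'^2).
L depends on z' only, not on z or θ, so ∂L/∂z = 0 and
    ∂L/∂z' = z' / sqrt(361 + z'^2).
The Euler-Lagrange equation gives
    d/dθ( z' / sqrt(361 + z'^2) ) = 0,
so z' is constant. Integrating once:
    z(θ) = a θ + b,
a helix on the cylinder (a straight line when the cylinder is unrolled). The constants a, b are determined by the endpoint conditions.
With endpoint conditions z(0) = 1 and z(2π) = 4: from z(0) = b we get b = 1, and a·2π + 1 = 4 gives a = 3/(2π), so
    z(θ) = (3/(2π)) θ + 1.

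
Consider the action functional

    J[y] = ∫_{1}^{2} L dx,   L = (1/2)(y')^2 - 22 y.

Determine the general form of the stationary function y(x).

The Lagrangian is L = (1/2)(y')^2 - 22 y.
∂L/∂y = -22.
∂L/∂y' = y'.
The Euler-Lagrange equation d/dx(∂L/∂y') − ∂L/∂y = 0 becomes:
    y'' + 22 = 0
General solution: y(x) = -11 x^2 + A x + B, where A and B are arbitrary constants fixed by the endpoint conditions.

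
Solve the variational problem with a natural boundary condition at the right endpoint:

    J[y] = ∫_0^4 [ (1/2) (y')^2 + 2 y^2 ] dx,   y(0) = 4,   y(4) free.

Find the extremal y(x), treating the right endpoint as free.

The Lagrangian L = (1/2) (y')^2 + 2 y^2 gives
    ∂L/∂y = 4 y,   ∂L/∂y' = y'.
Euler-Lagrange: y'' − 4 y = 0.
With k = 2, the general solution is
    y(x) = A cosh(2 x) + B sinh(2 x).
Fixed left endpoint y(0) = 4 ⇒ A = 4.
The right endpoint x = 4 is free, so the natural (transversality) condition is ∂L/∂y' |_{x=4} = 0, i.e. y'(4) = 0.
Compute y'(x) = A k sinh(k x) + B k cosh(k x), so
    y'(4) = A k sinh(k·4) + B k cosh(k·4) = 0
    ⇒ B = −A tanh(k·4) = − 4 tanh(2·4).
Therefore the extremal is
    y(x) = 4 cosh(2 x) − 4 tanh(2·4) sinh(2 x).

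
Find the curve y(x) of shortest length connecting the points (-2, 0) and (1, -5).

Arc-length functional: J[y] = ∫ sqrt(1 + (y')^2) dx.
Lagrangian L = sqrt(1 + (y')^2) has no explicit y dependence, so ∂L/∂y = 0 and the Euler-Lagrange equation gives
    d/dx( y' / sqrt(1 + (y')^2) ) = 0  ⇒  y' / sqrt(1 + (y')^2) = const.
Hence y' is constant, so y(x) is affine.
Fitting the endpoints (-2, 0) and (1, -5):
    slope m = ((-5) − 0) / (1 − (-2)) = -5/3,
    intercept c = 0 − m·(-2) = -10/3.
Extremal: y(x) = (-5/3) x - 10/3.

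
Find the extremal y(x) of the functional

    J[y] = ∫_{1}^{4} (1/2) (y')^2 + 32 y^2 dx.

The Lagrangian is L = (1/2) (y')^2 + 32 y^2.
Compute ∂L/∂y = 64y, ∂L/∂y' = y'.
The Euler-Lagrange equation d/dx(∂L/∂y') − ∂L/∂y = 0 reduces to
    y'' − 64 y = 0.
Its general solution is
    y(x) = A e^(8x) + B e^(−8x),
with A, B fixed by the endpoint conditions.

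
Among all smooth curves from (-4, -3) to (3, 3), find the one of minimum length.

Arc-length functional: J[y] = ∫ sqrt(1 + (y')^2) dx.
Lagrangian L = sqrt(1 + (y')^2) has no explicit y dependence, so ∂L/∂y = 0 and the Euler-Lagrange equation gives
    d/dx( y' / sqrt(1 + (y')^2) ) = 0  ⇒  y' / sqrt(1 + (y')^2) = const.
Hence y' is constant, so y(x) is affine.
Fitting the endpoints (-4, -3) and (3, 3):
    slope m = (3 − (-3)) / (3 − (-4)) = 6/7,
    intercept c = (-3) − m·(-4) = 3/7.
Extremal: y(x) = (6/7) x + 3/7.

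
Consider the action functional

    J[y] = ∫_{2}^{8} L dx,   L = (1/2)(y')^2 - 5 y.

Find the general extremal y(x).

The Lagrangian is L = (1/2)(y')^2 - 5 y.
∂L/∂y = -5.
∂L/∂y' = y'.
The Euler-Lagrange equation d/dx(∂L/∂y') − ∂L/∂y = 0 becomes:
    y'' + 5 = 0
General solution: y(x) = -(5/2) x^2 + A x + B, where A and B are arbitrary constants fixed by the endpoint conditions.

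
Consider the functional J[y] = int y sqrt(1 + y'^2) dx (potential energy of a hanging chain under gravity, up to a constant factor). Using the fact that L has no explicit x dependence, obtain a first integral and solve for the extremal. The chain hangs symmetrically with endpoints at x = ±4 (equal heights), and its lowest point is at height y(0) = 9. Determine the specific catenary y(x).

The Lagrangian L(y, y') = y sqrt(1 + y'^2) has no explicit x dependence, so the Beltrami identity applies:
    L − y' ∂L/∂y' = C.
Compute ∂L/∂y' = y · y' / sqrt(1 + y'^2). Then
    L − y' ∂L/∂y'
    = y sqrt(1 + y'^2) − y · y'^2 / sqrt(1 + y'^2)
    = y (1 + y'^2 − y'^2) / sqrt(1 + y'^2)
    = y / sqrt(1 + y'^2) = C.
Squaring gives y^2 = C^2 (1 + y'^2), i.e.
    y'^2 = y^2 / C^2 − 1.
Separating variables,
    dy / sqrt(y^2 − C^2) = dx / C,
and integrating gives arccosh(y / C) = (x − a)/C, so
    y(x) = C cosh((x − a)/C),
the catenary. The constants C and a are fixed by the two endpoint conditions (and, for the hanging-chain problem, the length constraint selects C).
Now fit the given data. The endpoints x = ±4 are symmetric at equal height, so the catenary is even about its minimum: a = 0 and y(x) = C cosh(x/C). The lowest point is y(0) = C cosh(0) = C, and we are told y(0) = 9, so C = 9. Therefore
    y(x) = 9 cosh(x/9),
and at the endpoints
    y(±4) = 9 cosh(4/9).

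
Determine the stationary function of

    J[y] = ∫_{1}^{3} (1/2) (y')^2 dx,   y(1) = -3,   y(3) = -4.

The Lagrangian is L = (1/2) (y')^2.
Compute ∂L/∂y = 0, ∂L/∂y' = y'.
The Euler-Lagrange equation d/dx(∂L/∂y') − ∂L/∂y = 0 reduces to
    y'' = 0.
Its general solution is
    y(x) = A x + B,
with A, B fixed by the endpoint conditions.
Applying the endpoint conditions y(1) = -3 and y(3) = -4: solve A·1 + B = -3 and A·3 + B = -4. Subtracting gives A(3 − 1) = -4 − -3, so A = -1/2, and B = -3 − A·1 = -5/2. Therefore
    y(x) = (-1/2) x - 5/2.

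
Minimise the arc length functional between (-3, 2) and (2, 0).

Arc-length functional: J[y] = ∫ sqrt(1 + (y')^2) dx.
Lagrangian L = sqrt(1 + (y')^2) has no explicit y dependence, so ∂L/∂y = 0 and the Euler-Lagrange equation gives
    d/dx( y' / sqrt(1 + (y')^2) ) = 0  ⇒  y' / sqrt(1 + (y')^2) = const.
Hence y' is constant, so y(x) is affine.
Fitting the endpoints (-3, 2) and (2, 0):
    slope m = (0 − 2) / (2 − (-3)) = -2/5,
    intercept c = 2 − m·(-3) = 4/5.
Extremal: y(x) = (-2/5) x + 4/5.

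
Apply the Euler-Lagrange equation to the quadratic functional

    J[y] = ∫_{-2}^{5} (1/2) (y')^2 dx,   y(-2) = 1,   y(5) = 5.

The Lagrangian is L = (1/2) (y')^2.
Compute ∂L/∂y = 0, ∂L/∂y' = y'.
The Euler-Lagrange equation d/dx(∂L/∂y') − ∂L/∂y = 0 reduces to
    y'' = 0.
Its general solution is
    y(x) = A x + B,
with A, B fixed by the endpoint conditions.
Applying the endpoint conditions y(-2) = 1 and y(5) = 5: solve A·-2 + B = 1 and A·5 + B = 5. Subtracting gives A(5 − -2) = 5 − 1, so A = 4/7, and B = 1 − A·-2 = 15/7. Therefore
    y(x) = (4/7) x + 15/7.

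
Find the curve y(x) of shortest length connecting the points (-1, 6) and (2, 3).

Arc-length functional: J[y] = ∫ sqrt(1 + (y')^2) dx.
Lagrangian L = sqrt(1 + (y')^2) has no explicit y dependence, so ∂L/∂y = 0 and the Euler-Lagrange equation gives
    d/dx( y' / sqrt(1 + (y')^2) ) = 0  ⇒  y' / sqrt(1 + (y')^2) = const.
Hence y' is constant, so y(x) is affine.
Fitting the endpoints (-1, 6) and (2, 3):
    slope m = (3 − 6) / (2 − (-1)) = -1,
    intercept c = 6 − m·(-1) = 5.
Extremal: y(x) = -x + 5.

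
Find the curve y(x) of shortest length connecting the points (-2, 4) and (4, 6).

Arc-length functional: J[y] = ∫ sqrt(1 + (y')^2) dx.
Lagrangian L = sqrt(1 + (y')^2) has no explicit y dependence, so ∂L/∂y = 0 and the Euler-Lagrange equation gives
    d/dx( y' / sqrt(1 + (y')^2) ) = 0  ⇒  y' / sqrt(1 + (y')^2) = const.
Hence y' is constant, so y(x) is affine.
Fitting the endpoints (-2, 4) and (4, 6):
    slope m = (6 − 4) / (4 − (-2)) = 1/3,
    intercept c = 4 − m·(-2) = 14/3.
Extremal: y(x) = (1/3) x + 14/3.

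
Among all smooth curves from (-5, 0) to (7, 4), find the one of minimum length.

Arc-length functional: J[y] = ∫ sqrt(1 + (y')^2) dx.
Lagrangian L = sqrt(1 + (y')^2) has no explicit y dependence, so ∂L/∂y = 0 and the Euler-Lagrange equation gives
    d/dx( y' / sqrt(1 + (y')^2) ) = 0  ⇒  y' / sqrt(1 + (y')^2) = const.
Hence y' is constant, so y(x) is affine.
Fitting the endpoints (-5, 0) and (7, 4):
    slope m = (4 − 0) / (7 − (-5)) = 1/3,
    intercept c = 0 − m·(-5) = 5/3.
Extremal: y(x) = (1/3) x + 5/3.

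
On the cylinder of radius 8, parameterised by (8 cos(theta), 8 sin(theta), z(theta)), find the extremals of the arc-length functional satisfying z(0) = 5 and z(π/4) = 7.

Parameterise the cylinder of radius R = 8 as
    r(θ) = (8 cos θ, 8 sin θ, z(θ)).
The arc-length element is
    ds = sqrt(64 + (dz/dθ)^2) dθ,
so the Lagrangian is L = sqrt(64 + z'^2).
L depends on z' only, not on z or θ, so ∂L/∂z = 0 and
    ∂L/∂z' = z' / sqrt(64 + z'^2).
The Euler-Lagrange equation gives
    d/dθ( z' / sqrt(64 + z'^2) ) = 0,
so z' is constant. Integrating once:
    z(θ) = a θ + b,
a helix on the cylinder (a straight line when the cylinder is unrolled). The constants a, b are determined by the endpoint conditions.
With endpoint conditions z(0) = 5 and z(π/4) = 7: from z(0) = b we get b = 5, and a·π/4 + 5 = 7 gives a = 8/π, so
    z(θ) = (8/π) θ + 5.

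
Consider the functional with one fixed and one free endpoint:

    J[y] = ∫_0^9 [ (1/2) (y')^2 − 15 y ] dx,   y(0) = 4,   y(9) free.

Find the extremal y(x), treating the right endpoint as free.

The Lagrangian L = (1/2) (y')^2 − 15 y gives
    ∂L/∂y = −15,   ∂L/∂y' = y'.
Euler-Lagrange: d/dx(y') − (−15) = 0, i.e. y'' + 15 = 0, so
    y(x) = −(15/2) x^2 + C1 x + C2.
Fixed left endpoint y(0) = 4 ⇒ C2 = 4.
The right endpoint x = 9 is free, so the natural (transversality) condition is ∂L/∂y' |_{x=9} = 0, i.e. y'(9) = 0.
Compute y'(x) = −15 x + C1, so y'(9) = −135 + C1 = 0 ⇒ C1 = 135.
Therefore the extremal is
    y(x) = −(15/2) x^2 + 135 x + 4.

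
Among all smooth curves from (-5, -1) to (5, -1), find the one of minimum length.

Arc-length functional: J[y] = ∫ sqrt(1 + (y')^2) dx.
Lagrangian L = sqrt(1 + (y')^2) has no explicit y dependence, so ∂L/∂y = 0 and the Euler-Lagrange equation gives
    d/dx( y' / sqrt(1 + (y')^2) ) = 0  ⇒  y' / sqrt(1 + (y')^2) = const.
Hence y' is constant, so y(x) is affine.
Fitting the endpoints (-5, -1) and (5, -1):
    slope m = ((-1) − (-1)) / (5 − (-5)) = 0,
    intercept c = (-1) − m·(-5) = -1.
Extremal: y(x) = -1.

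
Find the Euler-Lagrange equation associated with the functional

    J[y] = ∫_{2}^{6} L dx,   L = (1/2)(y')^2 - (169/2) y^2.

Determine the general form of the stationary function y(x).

The Lagrangian is L = (1/2)(y')^2 - (169/2) y^2.
∂L/∂y = -169y.
∂L/∂y' = y'.
The Euler-Lagrange equation d/dx(∂L/∂y') − ∂L/∂y = 0 becomes:
    y'' + 169 y = 0
General solution: y(x) = A sin(13x) + B cos(13x), where A and B are arbitrary constants fixed by the endpoint conditions.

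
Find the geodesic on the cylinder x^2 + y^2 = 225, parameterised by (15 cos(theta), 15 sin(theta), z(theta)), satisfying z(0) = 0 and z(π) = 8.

Parameterise the cylinder of radius R = 15 as
    r(θ) = (15 cos θ, 15 sin θ, z(θ)).
The arc-length element is
    ds = sqrt(225 + (dz/dθ)^2) dθ,
so the Lagrangian is L = sqrt(225 + z'^2).
L depends on z' only, not on z or θ, so ∂L/∂z = 0 and
    ∂L/∂z' = z' / sqrt(225 + z'^2).
The Euler-Lagrange equation gives
    d/dθ( z' / sqrt(225 + z'^2) ) = 0,
so z' is constant. Integrating once:
    z(θ) = a θ + b,
a helix on the cylinder (a straight line when the cylinder is unrolled). The constants a, b are determined by the endpoint conditions.
With endpoint conditions z(0) = 0 and z(π) = 8: from z(0) = b we get b = 0, and a·π + 0 = 8 gives a = 8/π, so
    z(θ) = (8/π) θ.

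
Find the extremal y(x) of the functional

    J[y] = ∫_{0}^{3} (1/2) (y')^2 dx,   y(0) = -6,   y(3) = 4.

The Lagrangian is L = (1/2) (y')^2.
Compute ∂L/∂y = 0, ∂L/∂y' = y'.
The Euler-Lagrange equation d/dx(∂L/∂y') − ∂L/∂y = 0 reduces to
    y'' = 0.
Its general solution is
    y(x) = A x + B,
with A, B fixed by the endpoint conditions.
Applying the endpoint conditions y(0) = -6 and y(3) = 4: solve A·0 + B = -6 and A·3 + B = 4. Subtracting gives A(3 − 0) = 4 − -6, so A = 10/3, and B = -6 − A·0 = -6. Therefore
    y(x) = (10/3) x - 6.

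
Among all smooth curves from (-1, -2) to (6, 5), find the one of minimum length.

Arc-length functional: J[y] = ∫ sqrt(1 + (y')^2) dx.
Lagrangian L = sqrt(1 + (y')^2) has no explicit y dependence, so ∂L/∂y = 0 and the Euler-Lagrange equation gives
    d/dx( y' / sqrt(1 + (y')^2) ) = 0  ⇒  y' / sqrt(1 + (y')^2) = const.
Hence y' is constant, so y(x) is affine.
Fitting the endpoints (-1, -2) and (6, 5):
    slope m = (5 − (-2)) / (6 − (-1)) = 1,
    intercept c = (-2) − m·(-1) = -1.
Extremal: y(x) = x - 1.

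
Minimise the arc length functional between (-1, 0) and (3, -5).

Arc-length functional: J[y] = ∫ sqrt(1 + (y')^2) dx.
Lagrangian L = sqrt(1 + (y')^2) has no explicit y dependence, so ∂L/∂y = 0 and the Euler-Lagrange equation gives
    d/dx( y' / sqrt(1 + (y')^2) ) = 0  ⇒  y' / sqrt(1 + (y')^2) = const.
Hence y' is constant, so y(x) is affine.
Fitting the endpoints (-1, 0) and (3, -5):
    slope m = ((-5) − 0) / (3 − (-1)) = -5/4,
    intercept c = 0 − m·(-1) = -5/4.
Extremal: y(x) = (-5/4) x - 5/4.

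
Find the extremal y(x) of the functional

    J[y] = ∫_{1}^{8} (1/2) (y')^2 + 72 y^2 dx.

The Lagrangian is L = (1/2) (y')^2 + 72 y^2.
Compute ∂L/∂y = 144y, ∂L/∂y' = y'.
The Euler-Lagrange equation d/dx(∂L/∂y') − ∂L/∂y = 0 reduces to
    y'' − 144 y = 0.
Its general solution is
    y(x) = A e^(12x) + B e^(−12x),
with A, B fixed by the endpoint conditions.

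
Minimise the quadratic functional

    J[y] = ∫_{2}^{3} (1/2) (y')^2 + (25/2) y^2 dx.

The Lagrangian is L = (1/2) (y')^2 + (25/2) y^2.
Compute ∂L/∂y = 25y, ∂L/∂y' = y'.
The Euler-Lagrange equation d/dx(∂L/∂y') − ∂L/∂y = 0 reduces to
    y'' − 25 y = 0.
Its general solution is
    y(x) = A e^(5x) + B e^(−5x),
with A, B fixed by the endpoint conditions.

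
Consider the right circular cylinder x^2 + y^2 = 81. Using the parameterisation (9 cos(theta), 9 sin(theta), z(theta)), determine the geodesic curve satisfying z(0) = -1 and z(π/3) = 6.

Parameterise the cylinder of radius R = 9 as
    r(θ) = (9 cos θ, 9 sin θ, z(θ)).
The arc-length element is
    ds = sqrt(81 + (dz/dθ)^2) dθ,
so the Lagrangian is L = sqrt(81 + z'^2).
L depends on z' only, not on z or θ, so ∂L/∂z = 0 and
    ∂L/∂z' = z' / sqrt(81 + z'^2).
The Euler-Lagrange equation gives
    d/dθ( z' / sqrt(81 + z'^2) ) = 0,
so z' is constant. Integrating once:
    z(θ) = a θ + b,
a helix on the cylinder (a straight line when the cylinder is unrolled). The constants a, b are determined by the endpoint conditions.
With endpoint conditions z(0) = -1 and z(π/3) = 6: from z(0) = b we get b = -1, and a·π/3 + -1 = 6 gives a = 21/π, so
    z(θ) = (21/π) θ − 1.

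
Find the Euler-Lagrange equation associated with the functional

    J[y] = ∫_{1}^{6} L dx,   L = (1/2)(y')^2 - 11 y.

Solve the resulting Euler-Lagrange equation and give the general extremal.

The Lagrangian is L = (1/2)(y')^2 - 11 y.
∂L/∂y = -11.
∂L/∂y' = y'.
The Euler-Lagrange equation d/dx(∂L/∂y') − ∂L/∂y = 0 becomes:
    y'' + 11 = 0
General solution: y(x) = -(11/2) x^2 + A x + B, where A and B are arbitrary constants fixed by the endpoint conditions.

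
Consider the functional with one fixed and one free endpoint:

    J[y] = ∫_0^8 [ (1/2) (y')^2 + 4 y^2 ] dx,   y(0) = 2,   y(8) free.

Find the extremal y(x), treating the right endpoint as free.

The Lagrangian L = (1/2) (y')^2 + 4 y^2 gives
    ∂L/∂y = 8 y,   ∂L/∂y' = y'.
Euler-Lagrange: y'' − 8 y = 0.
With k = sqrt(8), the general solution is
    y(x) = A cosh(sqrt(8) x) + B sinh(sqrt(8) x).
Fixed left endpoint y(0) = 2 ⇒ A = 2.
The right endpoint x = 8 is free, so the natural (transversality) condition is ∂L/∂y' |_{x=8} = 0, i.e. y'(8) = 0.
Compute y'(x) = A k sinh(k x) + B k cosh(k x), so
    y'(8) = A k sinh(k·8) + B k cosh(k·8) = 0
    ⇒ B = −A tanh(k·8) = − 2 tanh(sqrt(8)·8).
Therefore the extremal is
    y(x) = 2 cosh(sqrt(8) x) − 2 tanh(sqrt(8)·8) sinh(sqrt(8) x).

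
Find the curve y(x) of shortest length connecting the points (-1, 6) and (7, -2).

Arc-length functional: J[y] = ∫ sqrt(1 + (y')^2) dx.
Lagrangian L = sqrt(1 + (y')^2) has no explicit y dependence, so ∂L/∂y = 0 and the Euler-Lagrange equation gives
    d/dx( y' / sqrt(1 + (y')^2) ) = 0  ⇒  y' / sqrt(1 + (y')^2) = const.
Hence y' is constant, so y(x) is affine.
Fitting the endpoints (-1, 6) and (7, -2):
    slope m = ((-2) − 6) / (7 − (-1)) = -1,
    intercept c = 6 − m·(-1) = 5.
Extremal: y(x) = -x + 5.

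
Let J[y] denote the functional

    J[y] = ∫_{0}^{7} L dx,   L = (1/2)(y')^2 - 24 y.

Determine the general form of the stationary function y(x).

The Lagrangian is L = (1/2)(y')^2 - 24 y.
∂L/∂y = -24.
∂L/∂y' = y'.
The Euler-Lagrange equation d/dx(∂L/∂y') − ∂L/∂y = 0 becomes:
    y'' + 24 = 0
General solution: y(x) = -12 x^2 + A x + B, where A and B are arbitrary constants fixed by the endpoint conditions.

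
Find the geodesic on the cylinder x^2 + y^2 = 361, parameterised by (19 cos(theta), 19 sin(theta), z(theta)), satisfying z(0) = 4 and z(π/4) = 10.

Parameterise the cylinder of radius R = 19 as
    r(θ) = (19 cos θ, 19 sin θ, z(θ)).
The arc-length element is
    ds = sqrt(361 + (dz/dθ)^2) dθ,
so the Lagrangian is L = sqrt(361 + z'^2).
L depends on z' only, not on z or θ, so ∂L/∂z = 0 and
    ∂L/∂z' = z' / sqrt(361 + z'^2).
The Euler-Lagrange equation gives
    d/dθ( z' / sqrt(361 + z'^2) ) = 0,
so z' is constant. Integrating once:
    z(θ) = a θ + b,
a helix on the cylinder (a straight line when the cylinder is unrolled). The constants a, b are determined by the endpoint conditions.
With endpoint conditions z(0) = 4 and z(π/4) = 10: from z(0) = b we get b = 4, and a·π/4 + 4 = 10 gives a = 24/π, so
    z(θ) = (24/π) θ + 4.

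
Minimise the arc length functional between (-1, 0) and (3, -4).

Arc-length functional: J[y] = ∫ sqrt(1 + (y')^2) dx.
Lagrangian L = sqrt(1 + (y')^2) has no explicit y dependence, so ∂L/∂y = 0 and the Euler-Lagrange equation gives
    d/dx( y' / sqrt(1 + (y')^2) ) = 0  ⇒  y' / sqrt(1 + (y')^2) = const.
Hence y' is constant, so y(x) is affine.
Fitting the endpoints (-1, 0) and (3, -4):
    slope m = ((-4) − 0) / (3 − (-1)) = -1,
    intercept c = 0 − m·(-1) = -1.
Extremal: y(x) = -x - 1.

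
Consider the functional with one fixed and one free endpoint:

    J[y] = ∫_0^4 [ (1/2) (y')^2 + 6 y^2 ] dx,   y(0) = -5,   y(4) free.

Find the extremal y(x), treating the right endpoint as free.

The Lagrangian L = (1/2) (y')^2 + 6 y^2 gives
    ∂L/∂y = 12 y,   ∂L/∂y' = y'.
Euler-Lagrange: y'' − 12 y = 0.
With k = sqrt(12), the general solution is
    y(x) = A cosh(sqrt(12) x) + B sinh(sqrt(12) x).
Fixed left endpoint y(0) = -5 ⇒ A = -5.
The right endpoint x = 4 is free, so the natural (transversality) condition is ∂L/∂y' |_{x=4} = 0, i.e. y'(4) = 0.
Compute y'(x) = A k sinh(k x) + B k cosh(k x), so
    y'(4) = A k sinh(k·4) + B k cosh(k·4) = 0
    ⇒ B = −A tanh(k·4) = 5 tanh(sqrt(12)·4).
Therefore the extremal is
    y(x) = −5 cosh(sqrt(12) x) + 5 tanh(sqrt(12)·4) sinh(sqrt(12) x).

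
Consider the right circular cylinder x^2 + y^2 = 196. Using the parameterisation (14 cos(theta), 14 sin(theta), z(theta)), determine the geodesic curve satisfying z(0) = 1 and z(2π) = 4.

Parameterise the cylinder of radius R = 14 as
    r(θ) = (14 cos θ, 14 sin θ, z(θ)).
The arc-length element is
    ds = sqrt(196 + (dz/dθ)^2) dθ,
so the Lagrangian is L = sqrt(196 + z'^2).
L depends on z' only, not on z or θ, so ∂L/∂z = 0 and
    ∂L/∂z' = z' / sqrt(196 + z'^2).
The Euler-Lagrange equation gives
    d/dθ( z' / sqrt(196 + z'^2) ) = 0,
so z' is constant. Integrating once:
    z(θ) = a θ + b,
a helix on the cylinder (a straight line when the cylinder is unrolled). The constants a, b are determined by the endpoint conditions.
With endpoint conditions z(0) = 1 and z(2π) = 4: from z(0) = b we get b = 1, and a·2π + 1 = 4 gives a = 3/(2π), so
    z(θ) = (3/(2π)) θ + 1.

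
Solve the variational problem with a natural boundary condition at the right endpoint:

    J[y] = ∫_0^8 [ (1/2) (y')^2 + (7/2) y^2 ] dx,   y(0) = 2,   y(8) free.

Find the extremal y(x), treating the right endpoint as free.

The Lagrangian L = (1/2) (y')^2 + (7/2) y^2 gives
    ∂L/∂y = 7 y,   ∂L/∂y' = y'.
Euler-Lagrange: y'' − 7 y = 0.
With k = sqrt(7), the general solution is
    y(x) = A cosh(sqrt(7) x) + B sinh(sqrt(7) x).
Fixed left endpoint y(0) = 2 ⇒ A = 2.
The right endpoint x = 8 is free, so the natural (transversality) condition is ∂L/∂y' |_{x=8} = 0, i.e. y'(8) = 0.
Compute y'(x) = A k sinh(k x) + B k cosh(k x), so
    y'(8) = A k sinh(k·8) + B k cosh(k·8) = 0
    ⇒ B = −A tanh(k·8) = − 2 tanh(sqrt(7)·8).
Therefore the extremal is
    y(x) = 2 cosh(sqrt(7) x) − 2 tanh(sqrt(7)·8) sinh(sqrt(7) x).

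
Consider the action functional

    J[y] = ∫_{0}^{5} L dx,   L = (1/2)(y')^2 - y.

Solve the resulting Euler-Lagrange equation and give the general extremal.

The Lagrangian is L = (1/2)(y')^2 - y.
∂L/∂y = -1.
∂L/∂y' = y'.
The Euler-Lagrange equation d/dx(∂L/∂y') − ∂L/∂y = 0 becomes:
    y'' + 1 = 0
General solution: y(x) = -x^2/2 + A x + B, where A and B are arbitrary constants fixed by the endpoint conditions.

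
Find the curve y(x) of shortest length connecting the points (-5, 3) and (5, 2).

Arc-length functional: J[y] = ∫ sqrt(1 + (y')^2) dx.
Lagrangian L = sqrt(1 + (y')^2) has no explicit y dependence, so ∂L/∂y = 0 and the Euler-Lagrange equation gives
    d/dx( y' / sqrt(1 + (y')^2) ) = 0  ⇒  y' / sqrt(1 + (y')^2) = const.
Hence y' is constant, so y(x) is affine.
Fitting the endpoints (-5, 3) and (5, 2):
    slope m = (2 − 3) / (5 − (-5)) = -1/10,
    intercept c = 3 − m·(-5) = 5/2.
Extremal: y(x) = (-1/10) x + 5/2.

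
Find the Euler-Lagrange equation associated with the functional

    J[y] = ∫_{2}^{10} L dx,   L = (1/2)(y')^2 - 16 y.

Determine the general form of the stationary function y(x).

The Lagrangian is L = (1/2)(y')^2 - 16 y.
∂L/∂y = -16.
∂L/∂y' = y'.
The Euler-Lagrange equation d/dx(∂L/∂y') − ∂L/∂y = 0 becomes:
    y'' + 16 = 0
General solution: y(x) = -8 x^2 + A x + B, where A and B are arbitrary constants fixed by the endpoint conditions.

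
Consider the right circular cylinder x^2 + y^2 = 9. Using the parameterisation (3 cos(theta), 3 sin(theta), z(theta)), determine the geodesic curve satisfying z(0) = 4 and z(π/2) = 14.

Parameterise the cylinder of radius R = 3 as
    r(θ) = (3 cos θ, 3 sin θ, z(θ)).
The arc-length element is
    ds = sqrt(9 + (dz/dθ)^2) dθ,
so the Lagrangian is L = sqrt(9 + z'^2).
L depends on z' only, not on z or θ, so ∂L/∂z = 0 and
    ∂L/∂z' = z' / sqrt(9 + z'^2).
The Euler-Lagrange equation gives
    d/dθ( z' / sqrt(9 + z'^2) ) = 0,
so z' is constant. Integrating once:
    z(θ) = a θ + b,
a helix on the cylinder (a straight line when the cylinder is unrolled). The constants a, b are determined by the endpoint conditions.
With endpoint conditions z(0) = 4 and z(π/2) = 14: from z(0) = b we get b = 4, and a·π/2 + 4 = 14 gives a = 20/π, so
    z(θ) = (20/π) θ + 4.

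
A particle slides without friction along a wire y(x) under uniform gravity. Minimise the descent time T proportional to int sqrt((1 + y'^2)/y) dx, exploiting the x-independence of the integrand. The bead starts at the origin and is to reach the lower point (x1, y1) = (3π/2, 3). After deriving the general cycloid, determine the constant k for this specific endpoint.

The Lagrangian L = sqrt((1 + y'^2) / y) has no explicit x dependence, so the Beltrami identity applies:
    L − y' ∂L/∂y' = C.
Compute ∂L/∂y' = y' / sqrt(y (1 + y'^2)).
Substitute:
    sqrt((1 + y'^2)/y) − y'·y' / sqrt(y (1 + y'^2))
    = (1 + y'^2) / sqrt(y (1 + y'^2)) − y'^2 / sqrt(y (1 + y'^2))
    = 1 / sqrt(y (1 + y'^2)) = C.
Squaring and rearranging gives the first integral
    y (1 + y'^2) = 1/C^2 =: k   (constant).
Solving this first-order ODE by the substitution
    y = (k/2)(1 − cos θ)
yields the cycloid parameterisation
    x(θ) = (k/2)(θ − sin θ),   y(θ) = (k/2)(1 − cos θ).
The constant k is fixed by the endpoint condition.
Now fit the given lower endpoint (x1, y1) = (3π/2, 3). At the bottom of the first arch (θ = π), the parametric equations give
    y(π) = (k/2)(1 − cos π) = k,
    x(π) = (k/2)(π − sin π) = kπ/2.
Matching y(π) = 3 gives k = 3, consistent with x(π) = 3π/2. Therefore the specific cycloid is
    x(θ) = (3/2)(θ − sin θ),   y(θ) = (3/2)(1 − cos θ).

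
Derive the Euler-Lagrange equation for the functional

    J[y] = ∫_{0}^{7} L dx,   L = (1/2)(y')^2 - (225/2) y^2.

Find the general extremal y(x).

The Lagrangian is L = (1/2)(y')^2 - (225/2) y^2.
∂L/∂y = -225y.
∂L/∂y' = y'.
The Euler-Lagrange equation d/dx(∂L/∂y') − ∂L/∂y = 0 becomes:
    y'' + 225 y = 0
General solution: y(x) = A sin(15x) + B cos(15x), where A and B are arbitrary constants fixed by the endpoint conditions.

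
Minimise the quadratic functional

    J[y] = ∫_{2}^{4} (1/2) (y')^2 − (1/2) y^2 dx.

The Lagrangian is L = (1/2) (y')^2 − (1/2) y^2.
Compute ∂L/∂y = -y, ∂L/∂y' = y'.
The Euler-Lagrange equation d/dx(∂L/∂y') − ∂L/∂y = 0 reduces to
    y'' + y = 0.
Its general solution is
    y(x) = A sin(x) + B cos(x),
with A, B fixed by the endpoint conditions.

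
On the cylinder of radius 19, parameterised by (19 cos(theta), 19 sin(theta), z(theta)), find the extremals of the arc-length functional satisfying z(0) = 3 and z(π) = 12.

Parameterise the cylinder of radius R = 19 as
    r(θ) = (19 cos θ, 19 sin θ, z(θ)).
The arc-length element is
    ds = sqrt(361 + (dz/dθ)^2) dθ,
so the Lagrangian is L = sqrt(361 + z'^2).
L depends on z' only, not on z or θ, so ∂L/∂z = 0 and
    ∂L/∂z' = z' / sqrt(361 + z'^2).
The Euler-Lagrange equation gives
    d/dθ( z' / sqrt(361 + z'^2) ) = 0,
so z' is constant. Integrating once:
    z(θ) = a θ + b,
a helix on the cylinder (a straight line when the cylinder is unrolled). The constants a, b are determined by the endpoint conditions.
With endpoint conditions z(0) = 3 and z(π) = 12: from z(0) = b we get b = 3, and a·π + 3 = 12 gives a = 9/π, so
    z(θ) = (9/π) θ + 3.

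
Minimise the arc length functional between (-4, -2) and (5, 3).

Arc-length functional: J[y] = ∫ sqrt(1 + (y')^2) dx.
Lagrangian L = sqrt(1 + (y')^2) has no explicit y dependence, so ∂L/∂y = 0 and the Euler-Lagrange equation gives
    d/dx( y' / sqrt(1 + (y')^2) ) = 0  ⇒  y' / sqrt(1 + (y')^2) = const.
Hence y' is constant, so y(x) is affine.
Fitting the endpoints (-4, -2) and (5, 3):
    slope m = (3 − (-2)) / (5 − (-4)) = 5/9,
    intercept c = (-2) − m·(-4) = 2/9.
Extremal: y(x) = (5/9) x + 2/9.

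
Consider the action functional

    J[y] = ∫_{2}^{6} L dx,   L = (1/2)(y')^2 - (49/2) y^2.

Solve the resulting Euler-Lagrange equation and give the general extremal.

The Lagrangian is L = (1/2)(y')^2 - (49/2) y^2.
∂L/∂y = -49y.
∂L/∂y' = y'.
The Euler-Lagrange equation d/dx(∂L/∂y') − ∂L/∂y = 0 becomes:
    y'' + 49 y = 0
General solution: y(x) = A sin(7x) + B cos(7x), where A and B are arbitrary constants fixed by the endpoint conditions.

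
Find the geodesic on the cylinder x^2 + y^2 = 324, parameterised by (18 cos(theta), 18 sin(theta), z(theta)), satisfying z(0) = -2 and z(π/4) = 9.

Parameterise the cylinder of radius R = 18 as
    r(θ) = (18 cos θ, 18 sin θ, z(θ)).
The arc-length element is
    ds = sqrt(324 + (dz/dθ)^2) dθ,
so the Lagrangian is L = sqrt(324 + z'^2).
L depends on z' only, not on z or θ, so ∂L/∂z = 0 and
    ∂L/∂z' = z' / sqrt(324 + z'^2).
The Euler-Lagrange equation gives
    d/dθ( z' / sqrt(324 + z'^2) ) = 0,
so z' is constant. Integrating once:
    z(θ) = a θ + b,
a helix on the cylinder (a straight line when the cylinder is unrolled). The constants a, b are determined by the endpoint conditions.
With endpoint conditions z(0) = -2 and z(π/4) = 9: from z(0) = b we get b = -2, and a·π/4 + -2 = 9 gives a = 44/π, so
    z(θ) = (44/π) θ − 2.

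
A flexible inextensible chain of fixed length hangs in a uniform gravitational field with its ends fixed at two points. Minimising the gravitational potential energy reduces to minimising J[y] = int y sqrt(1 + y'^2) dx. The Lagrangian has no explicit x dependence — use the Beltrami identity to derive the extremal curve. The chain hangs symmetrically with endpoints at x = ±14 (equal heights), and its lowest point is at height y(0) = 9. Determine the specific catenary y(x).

The Lagrangian L(y, y') = y sqrt(1 + y'^2) has no explicit x dependence, so the Beltrami identity applies:
    L − y' ∂L/∂y' = C.
Compute ∂L/∂y' = y · y' / sqrt(1 + y'^2). Then
    L − y' ∂L/∂y'
    = y sqrt(1 + y'^2) − y · y'^2 / sqrt(1 + y'^2)
    = y (1 + y'^2 − y'^2) / sqrt(1 + y'^2)
    = y / sqrt(1 + y'^2) = C.
Squaring gives y^2 = C^2 (1 + y'^2), i.e.
    y'^2 = y^2 / C^2 − 1.
Separating variables,
    dy / sqrt(y^2 − C^2) = dx / C,
and integrating gives arccosh(y / C) = (x − a)/C, so
    y(x) = C cosh((x − a)/C),
the catenary. The constants C and a are fixed by the two endpoint conditions (and, for the hanging-chain problem, the length constraint selects C).
Now fit the given data. The endpoints x = ±14 are symmetric at equal height, so the catenary is even about its minimum: a = 0 and y(x) = C cosh(x/C). The lowest point is y(0) = C cosh(0) = C, and we are told y(0) = 9, so C = 9. Therefore
    y(x) = 9 cosh(x/9),
and at the endpoints
    y(±14) = 9 cosh(14/9).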